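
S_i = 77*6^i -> [77, 462, 2772, 16632, 99792]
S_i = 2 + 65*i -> [2, 67, 132, 197, 262]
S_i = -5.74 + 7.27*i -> [-5.74, 1.53, 8.8, 16.07, 23.34]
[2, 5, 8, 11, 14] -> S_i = 2 + 3*i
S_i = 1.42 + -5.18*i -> [1.42, -3.76, -8.94, -14.12, -19.3]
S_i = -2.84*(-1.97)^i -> [-2.84, 5.59, -11.02, 21.71, -42.77]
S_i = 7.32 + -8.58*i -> [7.32, -1.26, -9.84, -18.42, -27.0]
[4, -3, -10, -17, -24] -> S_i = 4 + -7*i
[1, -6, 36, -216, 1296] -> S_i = 1*-6^i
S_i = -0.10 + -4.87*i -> [-0.1, -4.97, -9.84, -14.71, -19.58]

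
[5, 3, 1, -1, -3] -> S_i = 5 + -2*i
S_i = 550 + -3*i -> [550, 547, 544, 541, 538]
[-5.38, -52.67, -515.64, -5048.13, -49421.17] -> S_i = -5.38*9.79^i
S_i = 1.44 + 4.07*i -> [1.44, 5.51, 9.58, 13.65, 17.72]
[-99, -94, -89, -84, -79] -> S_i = -99 + 5*i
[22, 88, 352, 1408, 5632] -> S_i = 22*4^i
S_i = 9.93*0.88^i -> [9.93, 8.74, 7.69, 6.77, 5.95]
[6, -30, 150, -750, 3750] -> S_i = 6*-5^i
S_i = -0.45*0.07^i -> [-0.45, -0.03, -0.0, -0.0, -0.0]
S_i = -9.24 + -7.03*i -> [-9.24, -16.27, -23.3, -30.33, -37.36]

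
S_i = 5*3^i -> [5, 15, 45, 135, 405]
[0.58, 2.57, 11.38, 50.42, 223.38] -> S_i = 0.58*4.43^i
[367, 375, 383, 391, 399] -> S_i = 367 + 8*i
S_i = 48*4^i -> [48, 192, 768, 3072, 12288]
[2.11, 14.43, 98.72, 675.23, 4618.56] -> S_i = 2.11*6.84^i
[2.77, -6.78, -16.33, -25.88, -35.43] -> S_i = 2.77 + -9.55*i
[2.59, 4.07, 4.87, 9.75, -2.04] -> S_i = Random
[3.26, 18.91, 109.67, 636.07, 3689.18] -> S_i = 3.26*5.80^i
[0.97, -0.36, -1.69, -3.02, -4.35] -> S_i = 0.97 + -1.33*i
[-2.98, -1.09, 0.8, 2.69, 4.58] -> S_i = -2.98 + 1.89*i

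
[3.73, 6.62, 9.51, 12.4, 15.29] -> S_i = 3.73 + 2.89*i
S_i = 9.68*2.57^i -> [9.68, 24.88, 63.94, 164.31, 422.29]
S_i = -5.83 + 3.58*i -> [-5.83, -2.25, 1.33, 4.91, 8.49]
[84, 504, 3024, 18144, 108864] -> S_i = 84*6^i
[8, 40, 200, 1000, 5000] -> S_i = 8*5^i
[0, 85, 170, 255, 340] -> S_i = 0 + 85*i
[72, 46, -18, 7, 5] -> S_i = Random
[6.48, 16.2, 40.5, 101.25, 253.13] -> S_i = 6.48*2.50^i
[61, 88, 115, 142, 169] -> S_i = 61 + 27*i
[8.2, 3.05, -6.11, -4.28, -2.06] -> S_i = Random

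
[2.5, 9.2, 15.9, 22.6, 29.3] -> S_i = 2.50 + 6.70*i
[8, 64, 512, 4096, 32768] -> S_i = 8*8^i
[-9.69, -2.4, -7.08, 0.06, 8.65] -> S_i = Random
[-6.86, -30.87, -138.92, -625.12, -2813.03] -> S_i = -6.86*4.50^i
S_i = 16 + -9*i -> [16, 7, -2, -11, -20]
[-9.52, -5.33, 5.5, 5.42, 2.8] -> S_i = Random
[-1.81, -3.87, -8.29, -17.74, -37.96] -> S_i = -1.81*2.14^i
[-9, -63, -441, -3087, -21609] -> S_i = -9*7^i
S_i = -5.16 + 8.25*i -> [-5.16, 3.09, 11.34, 19.59, 27.84]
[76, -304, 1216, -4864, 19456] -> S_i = 76*-4^i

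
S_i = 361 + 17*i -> [361, 378, 395, 412, 429]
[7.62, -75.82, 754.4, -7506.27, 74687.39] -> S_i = 7.62*(-9.95)^i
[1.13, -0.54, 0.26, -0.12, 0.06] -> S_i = 1.13*(-0.48)^i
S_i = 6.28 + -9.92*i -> [6.28, -3.64, -13.56, -23.48, -33.4]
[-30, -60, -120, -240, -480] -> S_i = -30*2^i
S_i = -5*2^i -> [-5, -10, -20, -40, -80]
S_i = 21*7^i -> [21, 147, 1029, 7203, 50421]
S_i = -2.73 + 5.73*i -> [-2.73, 3.0, 8.73, 14.46, 20.19]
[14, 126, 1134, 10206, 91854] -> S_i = 14*9^i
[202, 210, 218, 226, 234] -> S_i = 202 + 8*i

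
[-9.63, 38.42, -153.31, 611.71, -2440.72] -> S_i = -9.63*(-3.99)^i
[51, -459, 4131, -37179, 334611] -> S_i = 51*-9^i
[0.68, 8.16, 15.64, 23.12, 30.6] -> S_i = 0.68 + 7.48*i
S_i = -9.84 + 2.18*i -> [-9.84, -7.66, -5.48, -3.3, -1.12]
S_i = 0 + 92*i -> [0, 92, 184, 276, 368]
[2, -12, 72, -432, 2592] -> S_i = 2*-6^i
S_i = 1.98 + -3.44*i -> [1.98, -1.46, -4.9, -8.34, -11.78]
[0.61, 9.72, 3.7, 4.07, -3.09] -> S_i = Random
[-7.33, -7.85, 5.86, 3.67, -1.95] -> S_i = Random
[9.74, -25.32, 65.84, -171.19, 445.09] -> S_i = 9.74*(-2.60)^i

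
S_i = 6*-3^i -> [6, -18, 54, -162, 486]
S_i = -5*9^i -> [-5, -45, -405, -3645, -32805]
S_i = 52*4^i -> [52, 208, 832, 3328, 13312]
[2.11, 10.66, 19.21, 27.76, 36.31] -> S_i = 2.11 + 8.55*i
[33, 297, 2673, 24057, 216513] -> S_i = 33*9^i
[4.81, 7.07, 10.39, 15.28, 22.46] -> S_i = 4.81*1.47^i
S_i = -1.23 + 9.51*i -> [-1.23, 8.28, 17.79, 27.3, 36.81]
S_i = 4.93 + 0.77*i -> [4.93, 5.7, 6.47, 7.24, 8.01]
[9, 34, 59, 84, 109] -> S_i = 9 + 25*i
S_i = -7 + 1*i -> [-7, -6, -5, -4, -3]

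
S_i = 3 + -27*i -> [3, -24, -51, -78, -105]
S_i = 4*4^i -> [4, 16, 64, 256, 1024]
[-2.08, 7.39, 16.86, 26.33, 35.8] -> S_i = -2.08 + 9.47*i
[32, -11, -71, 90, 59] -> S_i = Random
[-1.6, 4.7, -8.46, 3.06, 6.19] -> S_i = Random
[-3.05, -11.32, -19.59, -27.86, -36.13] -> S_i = -3.05 + -8.27*i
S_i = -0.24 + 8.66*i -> [-0.24, 8.42, 17.08, 25.74, 34.4]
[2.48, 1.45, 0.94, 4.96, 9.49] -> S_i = Random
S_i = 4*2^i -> [4, 8, 16, 32, 64]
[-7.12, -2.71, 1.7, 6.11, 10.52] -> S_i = -7.12 + 4.41*i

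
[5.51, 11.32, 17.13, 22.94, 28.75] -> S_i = 5.51 + 5.81*i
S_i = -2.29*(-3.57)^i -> [-2.29, 8.18, -29.19, 104.19, -371.97]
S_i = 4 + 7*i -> [4, 11, 18, 25, 32]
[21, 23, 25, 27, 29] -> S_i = 21 + 2*i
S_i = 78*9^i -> [78, 702, 6318, 56862, 511758]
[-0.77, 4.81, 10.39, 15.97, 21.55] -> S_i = -0.77 + 5.58*i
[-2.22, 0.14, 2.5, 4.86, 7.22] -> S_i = -2.22 + 2.36*i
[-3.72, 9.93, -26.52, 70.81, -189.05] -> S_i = -3.72*(-2.67)^i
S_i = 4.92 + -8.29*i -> [4.92, -3.37, -11.66, -19.95, -28.24]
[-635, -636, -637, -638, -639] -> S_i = -635 + -1*i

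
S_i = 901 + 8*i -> [901, 909, 917, 925, 933]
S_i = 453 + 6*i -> [453, 459, 465, 471, 477]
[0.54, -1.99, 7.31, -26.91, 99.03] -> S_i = 0.54*(-3.68)^i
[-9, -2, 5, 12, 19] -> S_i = -9 + 7*i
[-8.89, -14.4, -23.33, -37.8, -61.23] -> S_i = -8.89*1.62^i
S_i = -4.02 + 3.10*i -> [-4.02, -0.92, 2.18, 5.28, 8.38]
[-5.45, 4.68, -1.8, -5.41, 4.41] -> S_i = Random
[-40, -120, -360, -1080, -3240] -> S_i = -40*3^i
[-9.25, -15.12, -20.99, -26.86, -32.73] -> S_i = -9.25 + -5.87*i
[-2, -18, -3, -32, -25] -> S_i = Random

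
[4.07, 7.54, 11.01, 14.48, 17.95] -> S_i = 4.07 + 3.47*i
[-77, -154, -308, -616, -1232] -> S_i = -77*2^i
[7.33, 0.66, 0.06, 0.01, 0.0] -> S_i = 7.33*0.09^i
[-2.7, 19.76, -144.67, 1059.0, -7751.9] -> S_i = -2.70*(-7.32)^i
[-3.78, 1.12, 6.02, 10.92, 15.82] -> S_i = -3.78 + 4.90*i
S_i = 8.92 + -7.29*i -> [8.92, 1.63, -5.66, -12.95, -20.24]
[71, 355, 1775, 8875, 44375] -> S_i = 71*5^i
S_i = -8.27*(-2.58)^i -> [-8.27, 21.34, -55.05, 142.02, -366.42]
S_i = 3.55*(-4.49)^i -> [3.55, -15.94, 71.57, -321.34, 1442.83]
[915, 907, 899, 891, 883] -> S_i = 915 + -8*i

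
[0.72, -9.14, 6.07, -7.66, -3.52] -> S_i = Random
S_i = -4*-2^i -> [-4, 8, -16, 32, -64]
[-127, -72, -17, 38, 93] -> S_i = -127 + 55*i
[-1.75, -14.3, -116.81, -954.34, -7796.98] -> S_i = -1.75*8.17^i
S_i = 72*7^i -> [72, 504, 3528, 24696, 172872]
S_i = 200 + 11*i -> [200, 211, 222, 233, 244]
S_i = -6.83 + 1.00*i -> [-6.83, -5.83, -4.83, -3.83, -2.83]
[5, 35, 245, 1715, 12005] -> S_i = 5*7^i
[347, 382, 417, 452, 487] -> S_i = 347 + 35*i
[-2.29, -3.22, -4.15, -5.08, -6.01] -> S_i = -2.29 + -0.93*i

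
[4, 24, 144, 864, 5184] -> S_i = 4*6^i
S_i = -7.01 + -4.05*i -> [-7.01, -11.06, -15.11, -19.16, -23.21]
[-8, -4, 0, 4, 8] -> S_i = -8 + 4*i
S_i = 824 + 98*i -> [824, 922, 1020, 1118, 1216]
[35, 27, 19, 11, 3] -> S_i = 35 + -8*i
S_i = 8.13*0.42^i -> [8.13, 3.41, 1.43, 0.6, 0.25]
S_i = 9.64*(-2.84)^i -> [9.64, -27.38, 77.75, -220.82, 627.12]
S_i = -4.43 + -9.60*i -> [-4.43, -14.03, -23.63, -33.23, -42.83]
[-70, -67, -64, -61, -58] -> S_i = -70 + 3*i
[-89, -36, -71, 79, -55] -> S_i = Random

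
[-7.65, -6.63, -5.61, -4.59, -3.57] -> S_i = -7.65 + 1.02*i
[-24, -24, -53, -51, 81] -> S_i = Random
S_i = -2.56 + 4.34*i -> [-2.56, 1.78, 6.12, 10.46, 14.8]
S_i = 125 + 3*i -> [125, 128, 131, 134, 137]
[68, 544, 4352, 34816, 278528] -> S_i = 68*8^i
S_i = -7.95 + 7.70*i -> [-7.95, -0.25, 7.45, 15.15, 22.85]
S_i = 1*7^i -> [1, 7, 49, 343, 2401]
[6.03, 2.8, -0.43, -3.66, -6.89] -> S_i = 6.03 + -3.23*i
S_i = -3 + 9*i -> [-3, 6, 15, 24, 33]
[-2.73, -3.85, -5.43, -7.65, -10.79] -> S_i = -2.73*1.41^i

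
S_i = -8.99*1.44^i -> [-8.99, -12.95, -18.64, -26.84, -38.66]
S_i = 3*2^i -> [3, 6, 12, 24, 48]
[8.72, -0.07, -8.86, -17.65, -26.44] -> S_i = 8.72 + -8.79*i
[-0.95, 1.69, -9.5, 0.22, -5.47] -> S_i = Random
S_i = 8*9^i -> [8, 72, 648, 5832, 52488]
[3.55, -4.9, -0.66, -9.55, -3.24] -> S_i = Random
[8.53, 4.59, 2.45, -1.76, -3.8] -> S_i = Random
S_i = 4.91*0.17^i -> [4.91, 0.83, 0.14, 0.02, 0.0]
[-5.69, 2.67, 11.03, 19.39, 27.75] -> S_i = -5.69 + 8.36*i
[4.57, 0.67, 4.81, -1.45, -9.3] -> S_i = Random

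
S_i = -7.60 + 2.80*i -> [-7.6, -4.8, -2.0, 0.8, 3.6]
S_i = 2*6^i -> [2, 12, 72, 432, 2592]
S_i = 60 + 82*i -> [60, 142, 224, 306, 388]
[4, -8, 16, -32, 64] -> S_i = 4*-2^i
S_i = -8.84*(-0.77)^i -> [-8.84, 6.81, -5.24, 4.04, -3.11]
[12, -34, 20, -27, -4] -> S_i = Random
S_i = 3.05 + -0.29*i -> [3.05, 2.76, 2.47, 2.18, 1.89]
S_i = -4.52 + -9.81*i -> [-4.52, -14.33, -24.14, -33.95, -43.76]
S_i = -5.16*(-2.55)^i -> [-5.16, 13.16, -33.55, 85.56, -218.18]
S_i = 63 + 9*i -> [63, 72, 81, 90, 99]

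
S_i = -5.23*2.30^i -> [-5.23, -12.03, -27.67, -63.63, -146.36]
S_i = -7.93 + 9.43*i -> [-7.93, 1.5, 10.93, 20.36, 29.79]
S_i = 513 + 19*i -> [513, 532, 551, 570, 589]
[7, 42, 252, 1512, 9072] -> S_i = 7*6^i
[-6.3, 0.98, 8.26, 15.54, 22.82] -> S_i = -6.30 + 7.28*i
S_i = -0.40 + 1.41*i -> [-0.4, 1.01, 2.42, 3.83, 5.24]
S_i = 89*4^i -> [89, 356, 1424, 5696, 22784]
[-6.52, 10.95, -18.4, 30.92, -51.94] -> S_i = -6.52*(-1.68)^i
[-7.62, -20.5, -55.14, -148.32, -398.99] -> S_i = -7.62*2.69^i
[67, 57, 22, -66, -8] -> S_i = Random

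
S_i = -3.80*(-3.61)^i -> [-3.8, 13.72, -49.52, 178.77, -645.38]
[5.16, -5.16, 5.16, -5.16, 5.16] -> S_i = 5.16*(-1.00)^i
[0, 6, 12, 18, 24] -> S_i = 0 + 6*i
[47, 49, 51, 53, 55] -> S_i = 47 + 2*i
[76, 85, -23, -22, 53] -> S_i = Random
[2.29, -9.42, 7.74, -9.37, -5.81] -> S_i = Random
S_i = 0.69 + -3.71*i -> [0.69, -3.02, -6.73, -10.44, -14.15]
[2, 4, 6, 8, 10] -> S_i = 2 + 2*i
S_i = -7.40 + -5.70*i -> [-7.4, -13.1, -18.8, -24.5, -30.2]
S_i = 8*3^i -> [8, 24, 72, 216, 648]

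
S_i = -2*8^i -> [-2, -16, -128, -1024, -8192]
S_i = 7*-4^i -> [7, -28, 112, -448, 1792]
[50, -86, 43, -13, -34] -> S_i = Random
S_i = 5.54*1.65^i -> [5.54, 9.14, 15.08, 24.89, 41.06]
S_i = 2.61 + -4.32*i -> [2.61, -1.71, -6.03, -10.35, -14.67]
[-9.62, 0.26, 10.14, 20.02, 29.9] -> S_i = -9.62 + 9.88*i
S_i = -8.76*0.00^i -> [-8.76, -0.0, -0.0, -0.0, -0.0]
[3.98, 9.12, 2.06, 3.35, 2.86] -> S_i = Random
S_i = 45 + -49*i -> [45, -4, -53, -102, -151]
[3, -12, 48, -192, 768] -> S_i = 3*-4^i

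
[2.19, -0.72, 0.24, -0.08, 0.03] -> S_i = 2.19*(-0.33)^i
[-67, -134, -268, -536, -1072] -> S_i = -67*2^i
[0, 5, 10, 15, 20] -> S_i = 0 + 5*i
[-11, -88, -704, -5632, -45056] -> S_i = -11*8^i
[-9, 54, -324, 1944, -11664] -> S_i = -9*-6^i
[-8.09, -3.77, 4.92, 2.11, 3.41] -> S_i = Random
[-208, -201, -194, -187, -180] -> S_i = -208 + 7*i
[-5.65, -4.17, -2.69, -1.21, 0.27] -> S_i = -5.65 + 1.48*i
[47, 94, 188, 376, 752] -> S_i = 47*2^i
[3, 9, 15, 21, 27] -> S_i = 3 + 6*i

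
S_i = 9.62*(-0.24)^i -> [9.62, -2.31, 0.55, -0.13, 0.03]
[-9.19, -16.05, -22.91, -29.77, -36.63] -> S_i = -9.19 + -6.86*i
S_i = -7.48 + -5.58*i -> [-7.48, -13.06, -18.64, -24.22, -29.8]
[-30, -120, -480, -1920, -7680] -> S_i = -30*4^i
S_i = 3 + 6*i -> [3, 9, 15, 21, 27]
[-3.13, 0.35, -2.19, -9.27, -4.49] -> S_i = Random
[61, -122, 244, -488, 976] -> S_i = 61*-2^i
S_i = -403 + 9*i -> [-403, -394, -385, -376, -367]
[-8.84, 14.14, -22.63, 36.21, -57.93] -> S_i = -8.84*(-1.60)^i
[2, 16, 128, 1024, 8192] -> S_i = 2*8^i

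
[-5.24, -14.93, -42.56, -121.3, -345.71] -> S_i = -5.24*2.85^i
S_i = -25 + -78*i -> [-25, -103, -181, -259, -337]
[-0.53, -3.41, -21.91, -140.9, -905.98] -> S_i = -0.53*6.43^i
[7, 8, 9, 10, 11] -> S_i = 7 + 1*i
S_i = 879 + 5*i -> [879, 884, 889, 894, 899]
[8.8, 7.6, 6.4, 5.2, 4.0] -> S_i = 8.80 + -1.20*i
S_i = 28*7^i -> [28, 196, 1372, 9604, 67228]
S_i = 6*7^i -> [6, 42, 294, 2058, 14406]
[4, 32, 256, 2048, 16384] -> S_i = 4*8^i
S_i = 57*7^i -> [57, 399, 2793, 19551, 136857]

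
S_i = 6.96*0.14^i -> [6.96, 0.97, 0.14, 0.02, 0.0]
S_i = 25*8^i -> [25, 200, 1600, 12800, 102400]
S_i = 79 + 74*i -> [79, 153, 227, 301, 375]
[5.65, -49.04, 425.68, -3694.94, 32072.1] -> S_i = 5.65*(-8.68)^i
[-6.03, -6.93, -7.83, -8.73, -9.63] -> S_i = -6.03 + -0.90*i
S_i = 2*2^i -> [2, 4, 8, 16, 32]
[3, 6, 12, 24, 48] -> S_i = 3*2^i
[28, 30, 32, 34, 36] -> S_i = 28 + 2*i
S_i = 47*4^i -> [47, 188, 752, 3008, 12032]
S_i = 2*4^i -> [2, 8, 32, 128, 512]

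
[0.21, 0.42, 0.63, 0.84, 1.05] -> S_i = 0.21 + 0.21*i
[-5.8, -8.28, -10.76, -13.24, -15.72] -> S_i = -5.80 + -2.48*i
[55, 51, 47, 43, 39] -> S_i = 55 + -4*i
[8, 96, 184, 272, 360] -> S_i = 8 + 88*i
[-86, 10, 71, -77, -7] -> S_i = Random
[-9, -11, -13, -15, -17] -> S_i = -9 + -2*i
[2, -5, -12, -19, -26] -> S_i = 2 + -7*i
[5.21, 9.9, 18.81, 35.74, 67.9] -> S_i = 5.21*1.90^i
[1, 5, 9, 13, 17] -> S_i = 1 + 4*i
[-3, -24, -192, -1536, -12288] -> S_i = -3*8^i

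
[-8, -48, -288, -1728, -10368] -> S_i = -8*6^i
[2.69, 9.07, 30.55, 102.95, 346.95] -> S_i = 2.69*3.37^i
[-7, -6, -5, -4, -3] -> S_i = -7 + 1*i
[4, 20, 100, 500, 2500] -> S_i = 4*5^i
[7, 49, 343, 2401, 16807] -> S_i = 7*7^i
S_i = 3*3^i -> [3, 9, 27, 81, 243]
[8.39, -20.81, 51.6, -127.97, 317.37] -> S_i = 8.39*(-2.48)^i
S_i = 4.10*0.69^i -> [4.1, 2.83, 1.95, 1.35, 0.93]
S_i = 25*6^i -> [25, 150, 900, 5400, 32400]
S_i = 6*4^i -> [6, 24, 96, 384, 1536]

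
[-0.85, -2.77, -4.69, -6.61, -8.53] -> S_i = -0.85 + -1.92*i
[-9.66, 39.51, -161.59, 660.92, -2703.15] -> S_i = -9.66*(-4.09)^i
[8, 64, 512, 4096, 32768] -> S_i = 8*8^i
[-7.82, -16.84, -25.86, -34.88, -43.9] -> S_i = -7.82 + -9.02*i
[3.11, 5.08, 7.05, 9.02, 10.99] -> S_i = 3.11 + 1.97*i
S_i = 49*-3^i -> [49, -147, 441, -1323, 3969]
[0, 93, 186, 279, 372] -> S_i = 0 + 93*i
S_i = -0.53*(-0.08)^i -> [-0.53, 0.04, -0.0, 0.0, -0.0]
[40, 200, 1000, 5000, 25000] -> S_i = 40*5^i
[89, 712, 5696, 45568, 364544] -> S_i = 89*8^i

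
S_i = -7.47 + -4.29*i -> [-7.47, -11.76, -16.05, -20.34, -24.63]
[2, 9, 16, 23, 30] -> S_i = 2 + 7*i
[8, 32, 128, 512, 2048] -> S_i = 8*4^i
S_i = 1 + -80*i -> [1, -79, -159, -239, -319]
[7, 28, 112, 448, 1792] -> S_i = 7*4^i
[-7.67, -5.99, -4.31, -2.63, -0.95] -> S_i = -7.67 + 1.68*i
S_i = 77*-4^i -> [77, -308, 1232, -4928, 19712]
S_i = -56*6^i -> [-56, -336, -2016, -12096, -72576]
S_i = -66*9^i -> [-66, -594, -5346, -48114, -433026]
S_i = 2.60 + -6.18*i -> [2.6, -3.58, -9.76, -15.94, -22.12]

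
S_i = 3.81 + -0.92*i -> [3.81, 2.89, 1.97, 1.05, 0.13]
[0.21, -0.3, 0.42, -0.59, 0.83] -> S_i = 0.21*(-1.41)^i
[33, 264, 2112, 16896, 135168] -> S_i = 33*8^i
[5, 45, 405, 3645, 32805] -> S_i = 5*9^i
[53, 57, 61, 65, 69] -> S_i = 53 + 4*i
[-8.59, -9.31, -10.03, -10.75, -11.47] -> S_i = -8.59 + -0.72*i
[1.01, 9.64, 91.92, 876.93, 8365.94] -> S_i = 1.01*9.54^i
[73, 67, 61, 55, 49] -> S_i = 73 + -6*i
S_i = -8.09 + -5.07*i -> [-8.09, -13.16, -18.23, -23.3, -28.37]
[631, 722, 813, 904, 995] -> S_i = 631 + 91*i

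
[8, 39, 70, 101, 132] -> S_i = 8 + 31*i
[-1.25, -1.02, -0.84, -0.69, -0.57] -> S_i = -1.25*0.82^i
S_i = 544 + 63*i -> [544, 607, 670, 733, 796]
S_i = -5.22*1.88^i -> [-5.22, -9.81, -18.45, -34.69, -65.21]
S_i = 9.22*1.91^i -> [9.22, 17.61, 33.64, 64.24, 122.71]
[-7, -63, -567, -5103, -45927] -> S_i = -7*9^i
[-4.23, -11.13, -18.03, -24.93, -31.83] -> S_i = -4.23 + -6.90*i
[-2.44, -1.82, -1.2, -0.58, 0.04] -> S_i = -2.44 + 0.62*i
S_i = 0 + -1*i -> [0, -1, -2, -3, -4]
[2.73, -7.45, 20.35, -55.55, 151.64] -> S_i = 2.73*(-2.73)^i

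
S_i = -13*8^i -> [-13, -104, -832, -6656, -53248]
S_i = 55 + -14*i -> [55, 41, 27, 13, -1]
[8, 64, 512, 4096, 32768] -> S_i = 8*8^i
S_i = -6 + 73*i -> [-6, 67, 140, 213, 286]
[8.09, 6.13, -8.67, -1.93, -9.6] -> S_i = Random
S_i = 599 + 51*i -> [599, 650, 701, 752, 803]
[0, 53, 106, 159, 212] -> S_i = 0 + 53*i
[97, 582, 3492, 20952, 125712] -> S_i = 97*6^i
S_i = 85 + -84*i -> [85, 1, -83, -167, -251]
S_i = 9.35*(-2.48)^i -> [9.35, -23.19, 57.51, -142.62, 353.69]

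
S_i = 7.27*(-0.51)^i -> [7.27, -3.71, 1.89, -0.96, 0.49]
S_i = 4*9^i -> [4, 36, 324, 2916, 26244]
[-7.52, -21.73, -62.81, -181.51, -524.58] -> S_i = -7.52*2.89^i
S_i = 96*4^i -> [96, 384, 1536, 6144, 24576]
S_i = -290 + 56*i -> [-290, -234, -178, -122, -66]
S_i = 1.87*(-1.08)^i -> [1.87, -2.02, 2.18, -2.36, 2.54]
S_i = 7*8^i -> [7, 56, 448, 3584, 28672]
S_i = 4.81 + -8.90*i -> [4.81, -4.09, -12.99, -21.89, -30.79]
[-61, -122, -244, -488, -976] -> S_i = -61*2^i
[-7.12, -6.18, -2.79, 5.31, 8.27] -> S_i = Random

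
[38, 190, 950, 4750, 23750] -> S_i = 38*5^i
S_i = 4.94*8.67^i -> [4.94, 42.83, 371.33, 3219.47, 27912.8]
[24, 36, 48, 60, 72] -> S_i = 24 + 12*i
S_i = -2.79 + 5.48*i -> [-2.79, 2.69, 8.17, 13.65, 19.13]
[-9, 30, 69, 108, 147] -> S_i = -9 + 39*i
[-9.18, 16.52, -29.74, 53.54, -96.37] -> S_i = -9.18*(-1.80)^i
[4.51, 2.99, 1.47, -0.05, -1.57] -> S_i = 4.51 + -1.52*i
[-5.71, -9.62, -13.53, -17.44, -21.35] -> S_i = -5.71 + -3.91*i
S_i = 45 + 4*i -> [45, 49, 53, 57, 61]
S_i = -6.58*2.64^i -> [-6.58, -17.37, -45.86, -121.07, -319.63]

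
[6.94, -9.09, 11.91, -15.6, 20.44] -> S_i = 6.94*(-1.31)^i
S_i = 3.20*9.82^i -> [3.2, 31.42, 308.58, 3030.29, 29757.46]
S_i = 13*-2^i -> [13, -26, 52, -104, 208]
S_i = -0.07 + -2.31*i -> [-0.07, -2.38, -4.69, -7.0, -9.31]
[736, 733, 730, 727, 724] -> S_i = 736 + -3*i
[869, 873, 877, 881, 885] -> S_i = 869 + 4*i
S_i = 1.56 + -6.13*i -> [1.56, -4.57, -10.7, -16.83, -22.96]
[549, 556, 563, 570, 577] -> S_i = 549 + 7*i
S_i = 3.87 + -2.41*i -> [3.87, 1.46, -0.95, -3.36, -5.77]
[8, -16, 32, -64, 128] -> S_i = 8*-2^i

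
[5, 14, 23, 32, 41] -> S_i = 5 + 9*i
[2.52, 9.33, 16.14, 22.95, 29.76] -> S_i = 2.52 + 6.81*i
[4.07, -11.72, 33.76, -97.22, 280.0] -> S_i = 4.07*(-2.88)^i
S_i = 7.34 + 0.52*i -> [7.34, 7.86, 8.38, 8.9, 9.42]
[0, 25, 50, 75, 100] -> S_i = 0 + 25*i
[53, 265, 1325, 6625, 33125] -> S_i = 53*5^i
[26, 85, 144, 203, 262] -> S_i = 26 + 59*i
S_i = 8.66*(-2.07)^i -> [8.66, -17.93, 37.11, -76.81, 159.0]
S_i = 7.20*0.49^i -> [7.2, 3.53, 1.73, 0.85, 0.42]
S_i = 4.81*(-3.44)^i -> [4.81, -16.55, 56.92, -195.8, 673.56]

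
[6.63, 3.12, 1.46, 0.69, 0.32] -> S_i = 6.63*0.47^i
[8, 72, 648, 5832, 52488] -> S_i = 8*9^i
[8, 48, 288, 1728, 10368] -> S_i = 8*6^i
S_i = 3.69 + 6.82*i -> [3.69, 10.51, 17.33, 24.15, 30.97]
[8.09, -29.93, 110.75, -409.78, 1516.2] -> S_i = 8.09*(-3.70)^i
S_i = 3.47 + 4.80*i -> [3.47, 8.27, 13.07, 17.87, 22.67]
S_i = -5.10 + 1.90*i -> [-5.1, -3.2, -1.3, 0.6, 2.5]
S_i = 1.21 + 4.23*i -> [1.21, 5.44, 9.67, 13.9, 18.13]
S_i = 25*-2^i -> [25, -50, 100, -200, 400]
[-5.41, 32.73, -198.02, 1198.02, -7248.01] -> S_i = -5.41*(-6.05)^i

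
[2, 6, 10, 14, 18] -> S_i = 2 + 4*i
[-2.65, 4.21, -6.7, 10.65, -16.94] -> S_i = -2.65*(-1.59)^i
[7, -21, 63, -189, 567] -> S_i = 7*-3^i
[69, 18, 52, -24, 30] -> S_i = Random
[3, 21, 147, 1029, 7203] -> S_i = 3*7^i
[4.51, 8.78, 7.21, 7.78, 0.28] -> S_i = Random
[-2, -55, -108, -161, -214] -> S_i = -2 + -53*i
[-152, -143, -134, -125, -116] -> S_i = -152 + 9*i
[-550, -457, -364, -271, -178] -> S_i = -550 + 93*i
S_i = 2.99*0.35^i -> [2.99, 1.05, 0.37, 0.13, 0.04]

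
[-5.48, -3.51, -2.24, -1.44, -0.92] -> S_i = -5.48*0.64^i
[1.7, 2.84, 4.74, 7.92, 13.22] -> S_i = 1.70*1.67^i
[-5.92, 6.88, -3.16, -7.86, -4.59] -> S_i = Random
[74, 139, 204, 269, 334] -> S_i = 74 + 65*i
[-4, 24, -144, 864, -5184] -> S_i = -4*-6^i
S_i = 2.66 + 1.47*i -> [2.66, 4.13, 5.6, 7.07, 8.54]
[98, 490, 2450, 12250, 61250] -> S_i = 98*5^i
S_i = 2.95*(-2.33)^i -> [2.95, -6.87, 16.02, -37.32, 86.95]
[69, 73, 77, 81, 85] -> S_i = 69 + 4*i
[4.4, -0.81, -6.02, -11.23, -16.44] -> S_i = 4.40 + -5.21*i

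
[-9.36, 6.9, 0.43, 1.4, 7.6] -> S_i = Random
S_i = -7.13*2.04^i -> [-7.13, -14.55, -29.67, -60.53, -123.48]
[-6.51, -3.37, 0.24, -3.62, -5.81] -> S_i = Random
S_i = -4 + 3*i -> [-4, -1, 2, 5, 8]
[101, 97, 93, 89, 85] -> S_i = 101 + -4*i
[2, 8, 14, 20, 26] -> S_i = 2 + 6*i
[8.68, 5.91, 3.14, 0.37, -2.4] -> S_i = 8.68 + -2.77*i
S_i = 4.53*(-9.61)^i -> [4.53, -43.53, 418.36, -4020.39, 38635.96]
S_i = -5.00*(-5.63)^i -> [-5.0, 28.15, -158.48, 892.27, -5023.47]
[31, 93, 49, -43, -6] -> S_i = Random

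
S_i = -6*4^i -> [-6, -24, -96, -384, -1536]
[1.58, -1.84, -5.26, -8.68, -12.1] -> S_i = 1.58 + -3.42*i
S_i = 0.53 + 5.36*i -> [0.53, 5.89, 11.25, 16.61, 21.97]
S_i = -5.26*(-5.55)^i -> [-5.26, 29.19, -162.02, 899.22, -4990.66]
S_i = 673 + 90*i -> [673, 763, 853, 943, 1033]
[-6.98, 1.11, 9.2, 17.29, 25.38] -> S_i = -6.98 + 8.09*i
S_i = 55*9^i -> [55, 495, 4455, 40095, 360855]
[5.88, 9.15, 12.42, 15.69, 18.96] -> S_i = 5.88 + 3.27*i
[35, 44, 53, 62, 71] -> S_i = 35 + 9*i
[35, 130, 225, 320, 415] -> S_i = 35 + 95*i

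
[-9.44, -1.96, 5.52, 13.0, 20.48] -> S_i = -9.44 + 7.48*i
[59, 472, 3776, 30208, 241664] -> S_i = 59*8^i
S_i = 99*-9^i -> [99, -891, 8019, -72171, 649539]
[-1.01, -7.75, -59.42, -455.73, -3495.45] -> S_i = -1.01*7.67^i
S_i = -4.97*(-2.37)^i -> [-4.97, 11.78, -27.92, 66.16, -156.8]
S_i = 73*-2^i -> [73, -146, 292, -584, 1168]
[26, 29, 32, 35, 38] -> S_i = 26 + 3*i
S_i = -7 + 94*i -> [-7, 87, 181, 275, 369]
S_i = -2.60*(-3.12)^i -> [-2.6, 8.11, -25.31, 78.97, -246.37]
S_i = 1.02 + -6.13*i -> [1.02, -5.11, -11.24, -17.37, -23.5]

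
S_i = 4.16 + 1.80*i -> [4.16, 5.96, 7.76, 9.56, 11.36]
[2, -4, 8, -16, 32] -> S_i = 2*-2^i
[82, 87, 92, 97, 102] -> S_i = 82 + 5*i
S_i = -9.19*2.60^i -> [-9.19, -23.89, -62.12, -161.52, -419.96]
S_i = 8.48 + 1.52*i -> [8.48, 10.0, 11.52, 13.04, 14.56]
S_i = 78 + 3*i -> [78, 81, 84, 87, 90]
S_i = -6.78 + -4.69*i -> [-6.78, -11.47, -16.16, -20.85, -25.54]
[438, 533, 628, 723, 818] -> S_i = 438 + 95*i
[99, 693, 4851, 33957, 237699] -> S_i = 99*7^i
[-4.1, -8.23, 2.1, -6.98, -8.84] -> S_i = Random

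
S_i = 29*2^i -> [29, 58, 116, 232, 464]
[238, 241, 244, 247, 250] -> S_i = 238 + 3*i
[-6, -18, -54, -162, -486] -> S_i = -6*3^i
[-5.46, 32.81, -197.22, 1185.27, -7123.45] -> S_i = -5.46*(-6.01)^i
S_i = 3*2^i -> [3, 6, 12, 24, 48]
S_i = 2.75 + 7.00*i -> [2.75, 9.75, 16.75, 23.75, 30.75]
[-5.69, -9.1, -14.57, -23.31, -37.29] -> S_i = -5.69*1.60^i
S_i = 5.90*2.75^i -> [5.9, 16.23, 44.62, 122.7, 337.43]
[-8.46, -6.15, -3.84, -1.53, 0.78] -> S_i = -8.46 + 2.31*i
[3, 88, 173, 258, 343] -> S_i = 3 + 85*i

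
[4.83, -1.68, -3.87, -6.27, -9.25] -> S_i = Random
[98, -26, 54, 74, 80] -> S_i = Random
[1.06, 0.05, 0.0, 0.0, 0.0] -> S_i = 1.06*0.05^i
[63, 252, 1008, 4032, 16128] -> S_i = 63*4^i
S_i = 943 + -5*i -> [943, 938, 933, 928, 923]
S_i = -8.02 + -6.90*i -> [-8.02, -14.92, -21.82, -28.72, -35.62]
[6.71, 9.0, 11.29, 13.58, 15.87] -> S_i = 6.71 + 2.29*i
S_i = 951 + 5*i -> [951, 956, 961, 966, 971]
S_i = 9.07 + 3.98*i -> [9.07, 13.05, 17.03, 21.01, 24.99]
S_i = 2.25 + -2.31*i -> [2.25, -0.06, -2.37, -4.68, -6.99]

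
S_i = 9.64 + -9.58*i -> [9.64, 0.06, -9.52, -19.1, -28.68]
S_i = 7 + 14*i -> [7, 21, 35, 49, 63]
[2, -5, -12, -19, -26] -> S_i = 2 + -7*i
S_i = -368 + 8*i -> [-368, -360, -352, -344, -336]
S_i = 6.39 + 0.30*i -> [6.39, 6.69, 6.99, 7.29, 7.59]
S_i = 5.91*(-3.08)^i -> [5.91, -18.2, 56.06, -172.68, 531.85]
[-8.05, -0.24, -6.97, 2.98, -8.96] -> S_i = Random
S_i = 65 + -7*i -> [65, 58, 51, 44, 37]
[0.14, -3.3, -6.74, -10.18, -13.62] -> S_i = 0.14 + -3.44*i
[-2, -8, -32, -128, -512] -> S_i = -2*4^i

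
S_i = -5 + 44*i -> [-5, 39, 83, 127, 171]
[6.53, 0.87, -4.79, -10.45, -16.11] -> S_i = 6.53 + -5.66*i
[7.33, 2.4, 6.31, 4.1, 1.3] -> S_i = Random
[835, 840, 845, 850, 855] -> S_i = 835 + 5*i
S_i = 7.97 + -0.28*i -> [7.97, 7.69, 7.41, 7.13, 6.85]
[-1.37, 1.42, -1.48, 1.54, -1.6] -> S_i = -1.37*(-1.04)^i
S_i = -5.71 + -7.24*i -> [-5.71, -12.95, -20.19, -27.43, -34.67]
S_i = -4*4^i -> [-4, -16, -64, -256, -1024]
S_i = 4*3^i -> [4, 12, 36, 108, 324]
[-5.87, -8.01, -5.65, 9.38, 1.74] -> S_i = Random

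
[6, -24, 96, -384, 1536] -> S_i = 6*-4^i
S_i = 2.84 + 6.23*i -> [2.84, 9.07, 15.3, 21.53, 27.76]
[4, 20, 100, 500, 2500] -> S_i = 4*5^i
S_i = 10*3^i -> [10, 30, 90, 270, 810]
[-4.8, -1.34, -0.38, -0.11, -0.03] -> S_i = -4.80*0.28^i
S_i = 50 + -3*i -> [50, 47, 44, 41, 38]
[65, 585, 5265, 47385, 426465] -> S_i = 65*9^i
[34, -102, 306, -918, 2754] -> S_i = 34*-3^i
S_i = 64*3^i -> [64, 192, 576, 1728, 5184]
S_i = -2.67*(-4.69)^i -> [-2.67, 12.52, -58.73, 275.44, -1291.82]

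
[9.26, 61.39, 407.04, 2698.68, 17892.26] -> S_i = 9.26*6.63^i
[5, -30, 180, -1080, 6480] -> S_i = 5*-6^i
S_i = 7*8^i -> [7, 56, 448, 3584, 28672]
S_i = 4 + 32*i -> [4, 36, 68, 100, 132]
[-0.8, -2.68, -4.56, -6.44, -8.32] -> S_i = -0.80 + -1.88*i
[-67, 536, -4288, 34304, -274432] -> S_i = -67*-8^i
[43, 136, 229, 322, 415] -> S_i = 43 + 93*i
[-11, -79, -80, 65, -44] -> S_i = Random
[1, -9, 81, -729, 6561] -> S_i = 1*-9^i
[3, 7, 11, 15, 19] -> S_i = 3 + 4*i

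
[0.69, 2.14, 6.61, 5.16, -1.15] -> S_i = Random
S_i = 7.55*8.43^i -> [7.55, 63.65, 536.54, 4523.03, 38129.16]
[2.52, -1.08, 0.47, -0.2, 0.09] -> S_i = 2.52*(-0.43)^i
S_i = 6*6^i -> [6, 36, 216, 1296, 7776]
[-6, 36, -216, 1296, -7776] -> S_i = -6*-6^i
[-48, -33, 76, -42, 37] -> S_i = Random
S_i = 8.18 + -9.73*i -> [8.18, -1.55, -11.28, -21.01, -30.74]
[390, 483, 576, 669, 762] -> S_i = 390 + 93*i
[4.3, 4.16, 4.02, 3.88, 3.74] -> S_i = 4.30 + -0.14*i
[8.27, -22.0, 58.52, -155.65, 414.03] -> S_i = 8.27*(-2.66)^i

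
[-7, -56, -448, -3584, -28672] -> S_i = -7*8^i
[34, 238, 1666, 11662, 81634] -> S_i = 34*7^i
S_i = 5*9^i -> [5, 45, 405, 3645, 32805]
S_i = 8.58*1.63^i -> [8.58, 13.99, 22.8, 37.16, 60.57]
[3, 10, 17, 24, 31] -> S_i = 3 + 7*i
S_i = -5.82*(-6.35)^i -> [-5.82, 36.96, -234.68, 1490.2, -9462.76]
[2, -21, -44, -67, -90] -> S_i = 2 + -23*i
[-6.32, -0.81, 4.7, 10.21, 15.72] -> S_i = -6.32 + 5.51*i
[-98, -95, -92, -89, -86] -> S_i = -98 + 3*i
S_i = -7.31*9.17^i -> [-7.31, -67.03, -614.69, -5636.71, -51688.59]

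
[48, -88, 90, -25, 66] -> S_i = Random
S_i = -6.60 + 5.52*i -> [-6.6, -1.08, 4.44, 9.96, 15.48]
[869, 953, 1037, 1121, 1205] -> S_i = 869 + 84*i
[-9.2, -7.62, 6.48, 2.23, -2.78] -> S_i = Random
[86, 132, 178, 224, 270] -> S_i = 86 + 46*i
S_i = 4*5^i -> [4, 20, 100, 500, 2500]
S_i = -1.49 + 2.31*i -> [-1.49, 0.82, 3.13, 5.44, 7.75]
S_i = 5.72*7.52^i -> [5.72, 43.01, 323.47, 2432.48, 18292.26]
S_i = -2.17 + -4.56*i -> [-2.17, -6.73, -11.29, -15.85, -20.41]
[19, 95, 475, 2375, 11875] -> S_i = 19*5^i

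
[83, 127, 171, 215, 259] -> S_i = 83 + 44*i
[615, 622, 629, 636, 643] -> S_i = 615 + 7*i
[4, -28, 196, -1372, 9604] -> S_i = 4*-7^i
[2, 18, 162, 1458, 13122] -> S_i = 2*9^i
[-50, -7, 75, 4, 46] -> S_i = Random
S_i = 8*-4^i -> [8, -32, 128, -512, 2048]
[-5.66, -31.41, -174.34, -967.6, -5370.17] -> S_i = -5.66*5.55^i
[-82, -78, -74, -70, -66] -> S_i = -82 + 4*i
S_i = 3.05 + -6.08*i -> [3.05, -3.03, -9.11, -15.19, -21.27]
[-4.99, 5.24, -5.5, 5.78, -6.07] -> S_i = -4.99*(-1.05)^i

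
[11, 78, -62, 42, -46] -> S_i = Random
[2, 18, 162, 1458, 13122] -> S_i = 2*9^i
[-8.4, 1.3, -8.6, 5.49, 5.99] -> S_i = Random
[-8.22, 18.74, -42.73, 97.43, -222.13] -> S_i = -8.22*(-2.28)^i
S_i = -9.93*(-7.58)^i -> [-9.93, 75.27, -570.54, 4324.71, -32781.29]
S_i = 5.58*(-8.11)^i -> [5.58, -45.25, 367.01, -2976.44, 24138.91]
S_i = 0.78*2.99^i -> [0.78, 2.33, 6.97, 20.85, 62.34]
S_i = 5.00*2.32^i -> [5.0, 11.6, 26.91, 62.44, 144.85]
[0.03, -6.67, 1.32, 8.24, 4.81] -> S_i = Random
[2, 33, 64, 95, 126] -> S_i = 2 + 31*i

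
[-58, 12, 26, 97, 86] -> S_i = Random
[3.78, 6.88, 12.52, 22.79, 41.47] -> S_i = 3.78*1.82^i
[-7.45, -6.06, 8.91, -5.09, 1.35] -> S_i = Random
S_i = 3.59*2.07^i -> [3.59, 7.43, 15.38, 31.84, 65.91]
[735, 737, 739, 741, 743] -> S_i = 735 + 2*i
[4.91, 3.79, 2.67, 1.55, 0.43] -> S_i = 4.91 + -1.12*i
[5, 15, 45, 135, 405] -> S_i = 5*3^i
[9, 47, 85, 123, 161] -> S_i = 9 + 38*i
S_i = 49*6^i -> [49, 294, 1764, 10584, 63504]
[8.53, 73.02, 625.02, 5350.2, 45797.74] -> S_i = 8.53*8.56^i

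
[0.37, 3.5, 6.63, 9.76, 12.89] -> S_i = 0.37 + 3.13*i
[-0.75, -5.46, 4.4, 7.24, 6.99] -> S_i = Random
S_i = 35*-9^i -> [35, -315, 2835, -25515, 229635]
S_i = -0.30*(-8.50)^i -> [-0.3, 2.55, -21.68, 184.24, -1566.02]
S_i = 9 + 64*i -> [9, 73, 137, 201, 265]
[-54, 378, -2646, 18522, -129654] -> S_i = -54*-7^i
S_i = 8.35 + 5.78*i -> [8.35, 14.13, 19.91, 25.69, 31.47]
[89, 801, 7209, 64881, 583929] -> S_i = 89*9^i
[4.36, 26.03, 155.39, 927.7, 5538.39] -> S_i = 4.36*5.97^i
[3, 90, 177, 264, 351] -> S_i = 3 + 87*i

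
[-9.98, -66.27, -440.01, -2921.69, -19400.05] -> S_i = -9.98*6.64^i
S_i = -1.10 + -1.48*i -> [-1.1, -2.58, -4.06, -5.54, -7.02]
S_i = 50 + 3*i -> [50, 53, 56, 59, 62]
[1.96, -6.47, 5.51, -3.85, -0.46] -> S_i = Random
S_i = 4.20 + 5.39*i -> [4.2, 9.59, 14.98, 20.37, 25.76]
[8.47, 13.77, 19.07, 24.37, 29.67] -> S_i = 8.47 + 5.30*i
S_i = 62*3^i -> [62, 186, 558, 1674, 5022]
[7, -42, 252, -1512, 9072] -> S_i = 7*-6^i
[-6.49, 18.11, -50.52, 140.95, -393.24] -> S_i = -6.49*(-2.79)^i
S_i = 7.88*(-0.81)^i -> [7.88, -6.38, 5.17, -4.19, 3.39]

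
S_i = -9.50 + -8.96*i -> [-9.5, -18.46, -27.42, -36.38, -45.34]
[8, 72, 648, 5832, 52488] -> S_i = 8*9^i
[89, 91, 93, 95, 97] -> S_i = 89 + 2*i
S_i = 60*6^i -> [60, 360, 2160, 12960, 77760]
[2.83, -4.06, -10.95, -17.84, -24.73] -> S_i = 2.83 + -6.89*i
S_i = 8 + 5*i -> [8, 13, 18, 23, 28]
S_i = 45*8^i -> [45, 360, 2880, 23040, 184320]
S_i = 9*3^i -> [9, 27, 81, 243, 729]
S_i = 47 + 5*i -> [47, 52, 57, 62, 67]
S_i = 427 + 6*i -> [427, 433, 439, 445, 451]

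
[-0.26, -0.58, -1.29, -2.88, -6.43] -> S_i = -0.26*2.23^i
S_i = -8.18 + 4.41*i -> [-8.18, -3.77, 0.64, 5.05, 9.46]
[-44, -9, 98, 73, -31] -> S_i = Random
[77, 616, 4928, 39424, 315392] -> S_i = 77*8^i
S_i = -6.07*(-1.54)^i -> [-6.07, 9.35, -14.4, 22.17, -34.14]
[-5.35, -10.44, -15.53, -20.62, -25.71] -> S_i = -5.35 + -5.09*i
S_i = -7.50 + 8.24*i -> [-7.5, 0.74, 8.98, 17.22, 25.46]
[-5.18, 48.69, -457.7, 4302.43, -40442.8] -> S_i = -5.18*(-9.40)^i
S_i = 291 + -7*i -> [291, 284, 277, 270, 263]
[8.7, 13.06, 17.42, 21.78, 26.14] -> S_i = 8.70 + 4.36*i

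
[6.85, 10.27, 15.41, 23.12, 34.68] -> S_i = 6.85*1.50^i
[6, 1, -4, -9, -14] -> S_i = 6 + -5*i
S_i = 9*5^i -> [9, 45, 225, 1125, 5625]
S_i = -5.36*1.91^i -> [-5.36, -10.24, -19.55, -37.35, -71.33]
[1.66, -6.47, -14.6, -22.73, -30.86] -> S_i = 1.66 + -8.13*i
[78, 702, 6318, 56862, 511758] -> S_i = 78*9^i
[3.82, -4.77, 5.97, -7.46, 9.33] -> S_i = 3.82*(-1.25)^i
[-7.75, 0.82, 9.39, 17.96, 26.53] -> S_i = -7.75 + 8.57*i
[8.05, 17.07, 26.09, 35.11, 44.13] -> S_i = 8.05 + 9.02*i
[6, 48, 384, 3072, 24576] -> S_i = 6*8^i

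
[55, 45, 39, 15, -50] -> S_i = Random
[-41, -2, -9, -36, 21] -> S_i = Random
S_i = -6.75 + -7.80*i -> [-6.75, -14.55, -22.35, -30.15, -37.95]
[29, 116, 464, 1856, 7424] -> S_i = 29*4^i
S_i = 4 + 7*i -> [4, 11, 18, 25, 32]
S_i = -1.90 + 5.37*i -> [-1.9, 3.47, 8.84, 14.21, 19.58]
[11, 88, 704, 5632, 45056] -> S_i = 11*8^i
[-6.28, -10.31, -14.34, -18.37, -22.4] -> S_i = -6.28 + -4.03*i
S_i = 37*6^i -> [37, 222, 1332, 7992, 47952]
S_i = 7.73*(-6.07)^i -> [7.73, -46.92, 284.81, -1728.8, 10493.84]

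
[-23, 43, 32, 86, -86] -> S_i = Random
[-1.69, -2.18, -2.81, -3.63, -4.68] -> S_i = -1.69*1.29^i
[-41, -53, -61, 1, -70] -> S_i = Random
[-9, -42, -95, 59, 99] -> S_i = Random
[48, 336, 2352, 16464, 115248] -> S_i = 48*7^i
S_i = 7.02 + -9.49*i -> [7.02, -2.47, -11.96, -21.45, -30.94]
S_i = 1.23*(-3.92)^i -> [1.23, -4.82, 18.9, -74.09, 290.44]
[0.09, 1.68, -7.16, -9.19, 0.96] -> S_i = Random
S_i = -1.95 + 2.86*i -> [-1.95, 0.91, 3.77, 6.63, 9.49]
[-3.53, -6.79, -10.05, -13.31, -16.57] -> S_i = -3.53 + -3.26*i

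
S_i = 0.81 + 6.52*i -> [0.81, 7.33, 13.85, 20.37, 26.89]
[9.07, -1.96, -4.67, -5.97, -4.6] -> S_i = Random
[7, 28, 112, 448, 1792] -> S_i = 7*4^i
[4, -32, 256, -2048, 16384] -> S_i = 4*-8^i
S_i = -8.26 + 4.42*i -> [-8.26, -3.84, 0.58, 5.0, 9.42]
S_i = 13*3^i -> [13, 39, 117, 351, 1053]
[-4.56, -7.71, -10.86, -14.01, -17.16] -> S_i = -4.56 + -3.15*i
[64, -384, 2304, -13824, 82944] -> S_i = 64*-6^i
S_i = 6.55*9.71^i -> [6.55, 63.6, 617.56, 5996.52, 58226.17]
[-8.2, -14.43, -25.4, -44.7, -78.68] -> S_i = -8.20*1.76^i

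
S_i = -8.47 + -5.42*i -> [-8.47, -13.89, -19.31, -24.73, -30.15]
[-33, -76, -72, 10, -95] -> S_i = Random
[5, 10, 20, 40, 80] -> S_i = 5*2^i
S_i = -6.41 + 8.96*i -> [-6.41, 2.55, 11.51, 20.47, 29.43]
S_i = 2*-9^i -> [2, -18, 162, -1458, 13122]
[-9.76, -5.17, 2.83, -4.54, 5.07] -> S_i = Random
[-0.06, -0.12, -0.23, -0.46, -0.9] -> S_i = -0.06*1.97^i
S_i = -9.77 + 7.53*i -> [-9.77, -2.24, 5.29, 12.82, 20.35]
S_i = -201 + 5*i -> [-201, -196, -191, -186, -181]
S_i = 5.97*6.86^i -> [5.97, 40.95, 280.95, 1927.29, 13221.2]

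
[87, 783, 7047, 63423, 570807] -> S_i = 87*9^i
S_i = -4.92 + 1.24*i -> [-4.92, -3.68, -2.44, -1.2, 0.04]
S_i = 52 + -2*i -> [52, 50, 48, 46, 44]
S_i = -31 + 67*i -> [-31, 36, 103, 170, 237]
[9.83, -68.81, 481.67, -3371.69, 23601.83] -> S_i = 9.83*(-7.00)^i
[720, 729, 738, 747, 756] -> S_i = 720 + 9*i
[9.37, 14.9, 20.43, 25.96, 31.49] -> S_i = 9.37 + 5.53*i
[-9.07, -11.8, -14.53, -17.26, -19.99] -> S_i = -9.07 + -2.73*i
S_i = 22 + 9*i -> [22, 31, 40, 49, 58]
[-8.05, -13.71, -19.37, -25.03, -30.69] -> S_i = -8.05 + -5.66*i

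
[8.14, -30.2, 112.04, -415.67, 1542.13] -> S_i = 8.14*(-3.71)^i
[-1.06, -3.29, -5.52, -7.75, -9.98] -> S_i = -1.06 + -2.23*i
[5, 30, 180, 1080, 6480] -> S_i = 5*6^i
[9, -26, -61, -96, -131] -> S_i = 9 + -35*i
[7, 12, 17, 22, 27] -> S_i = 7 + 5*i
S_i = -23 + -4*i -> [-23, -27, -31, -35, -39]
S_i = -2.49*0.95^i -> [-2.49, -2.37, -2.25, -2.13, -2.03]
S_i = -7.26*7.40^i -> [-7.26, -53.72, -397.56, -2941.93, -21770.25]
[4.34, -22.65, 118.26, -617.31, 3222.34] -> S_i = 4.34*(-5.22)^i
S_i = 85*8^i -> [85, 680, 5440, 43520, 348160]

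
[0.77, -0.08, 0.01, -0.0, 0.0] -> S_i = 0.77*(-0.11)^i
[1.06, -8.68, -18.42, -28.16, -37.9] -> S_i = 1.06 + -9.74*i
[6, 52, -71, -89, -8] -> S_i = Random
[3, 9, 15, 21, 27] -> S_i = 3 + 6*i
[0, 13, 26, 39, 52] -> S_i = 0 + 13*i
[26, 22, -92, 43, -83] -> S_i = Random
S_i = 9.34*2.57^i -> [9.34, 24.0, 61.69, 158.54, 407.45]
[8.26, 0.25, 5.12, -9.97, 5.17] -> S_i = Random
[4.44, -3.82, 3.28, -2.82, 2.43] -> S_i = 4.44*(-0.86)^i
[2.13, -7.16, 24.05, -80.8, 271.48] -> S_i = 2.13*(-3.36)^i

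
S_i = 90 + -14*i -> [90, 76, 62, 48, 34]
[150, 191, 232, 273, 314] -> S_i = 150 + 41*i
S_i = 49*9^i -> [49, 441, 3969, 35721, 321489]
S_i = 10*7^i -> [10, 70, 490, 3430, 24010]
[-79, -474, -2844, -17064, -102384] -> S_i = -79*6^i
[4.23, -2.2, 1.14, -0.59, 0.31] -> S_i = 4.23*(-0.52)^i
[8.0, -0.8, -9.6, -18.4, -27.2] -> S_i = 8.00 + -8.80*i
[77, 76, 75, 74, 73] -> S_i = 77 + -1*i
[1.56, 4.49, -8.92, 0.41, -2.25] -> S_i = Random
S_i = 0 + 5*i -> [0, 5, 10, 15, 20]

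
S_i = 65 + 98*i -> [65, 163, 261, 359, 457]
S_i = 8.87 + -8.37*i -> [8.87, 0.5, -7.87, -16.24, -24.61]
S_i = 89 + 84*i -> [89, 173, 257, 341, 425]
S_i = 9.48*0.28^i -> [9.48, 2.65, 0.74, 0.21, 0.06]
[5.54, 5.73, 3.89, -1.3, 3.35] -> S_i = Random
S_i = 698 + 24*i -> [698, 722, 746, 770, 794]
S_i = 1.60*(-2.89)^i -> [1.6, -4.62, 13.36, -38.62, 111.61]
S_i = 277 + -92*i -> [277, 185, 93, 1, -91]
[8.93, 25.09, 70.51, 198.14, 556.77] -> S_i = 8.93*2.81^i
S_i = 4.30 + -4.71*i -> [4.3, -0.41, -5.12, -9.83, -14.54]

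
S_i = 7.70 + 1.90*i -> [7.7, 9.6, 11.5, 13.4, 15.3]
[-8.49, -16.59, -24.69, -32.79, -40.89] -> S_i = -8.49 + -8.10*i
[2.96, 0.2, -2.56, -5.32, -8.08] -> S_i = 2.96 + -2.76*i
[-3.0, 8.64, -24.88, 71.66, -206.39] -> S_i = -3.00*(-2.88)^i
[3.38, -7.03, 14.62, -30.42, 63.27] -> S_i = 3.38*(-2.08)^i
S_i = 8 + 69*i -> [8, 77, 146, 215, 284]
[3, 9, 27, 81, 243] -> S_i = 3*3^i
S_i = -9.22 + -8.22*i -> [-9.22, -17.44, -25.66, -33.88, -42.1]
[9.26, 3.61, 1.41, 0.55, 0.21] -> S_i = 9.26*0.39^i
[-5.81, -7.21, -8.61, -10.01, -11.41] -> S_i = -5.81 + -1.40*i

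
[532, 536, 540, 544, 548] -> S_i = 532 + 4*i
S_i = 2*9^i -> [2, 18, 162, 1458, 13122]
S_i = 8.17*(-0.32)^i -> [8.17, -2.61, 0.84, -0.27, 0.09]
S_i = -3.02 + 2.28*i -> [-3.02, -0.74, 1.54, 3.82, 6.1]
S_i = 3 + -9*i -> [3, -6, -15, -24, -33]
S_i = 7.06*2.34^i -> [7.06, 16.52, 38.66, 90.46, 211.67]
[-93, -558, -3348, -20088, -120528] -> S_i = -93*6^i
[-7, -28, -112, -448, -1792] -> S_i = -7*4^i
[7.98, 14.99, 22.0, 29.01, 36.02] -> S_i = 7.98 + 7.01*i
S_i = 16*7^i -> [16, 112, 784, 5488, 38416]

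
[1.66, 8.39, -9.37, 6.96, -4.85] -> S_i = Random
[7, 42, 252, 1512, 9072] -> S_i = 7*6^i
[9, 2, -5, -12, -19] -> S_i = 9 + -7*i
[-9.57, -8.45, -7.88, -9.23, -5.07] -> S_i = Random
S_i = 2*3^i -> [2, 6, 18, 54, 162]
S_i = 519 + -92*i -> [519, 427, 335, 243, 151]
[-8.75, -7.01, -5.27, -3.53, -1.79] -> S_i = -8.75 + 1.74*i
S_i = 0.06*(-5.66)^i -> [0.06, -0.34, 1.92, -10.88, 61.58]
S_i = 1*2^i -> [1, 2, 4, 8, 16]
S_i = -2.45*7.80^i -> [-2.45, -19.11, -149.06, -1162.65, -9068.69]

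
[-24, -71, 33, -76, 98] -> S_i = Random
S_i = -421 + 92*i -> [-421, -329, -237, -145, -53]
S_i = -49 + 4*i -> [-49, -45, -41, -37, -33]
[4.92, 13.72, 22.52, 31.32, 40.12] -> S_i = 4.92 + 8.80*i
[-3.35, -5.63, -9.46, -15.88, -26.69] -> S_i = -3.35*1.68^i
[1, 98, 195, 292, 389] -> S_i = 1 + 97*i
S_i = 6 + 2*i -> [6, 8, 10, 12, 14]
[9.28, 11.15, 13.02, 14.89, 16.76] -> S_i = 9.28 + 1.87*i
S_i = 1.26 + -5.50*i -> [1.26, -4.24, -9.74, -15.24, -20.74]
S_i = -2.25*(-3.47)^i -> [-2.25, 7.81, -27.09, 94.01, -326.21]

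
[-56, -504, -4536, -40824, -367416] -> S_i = -56*9^i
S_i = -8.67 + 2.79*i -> [-8.67, -5.88, -3.09, -0.3, 2.49]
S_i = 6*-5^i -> [6, -30, 150, -750, 3750]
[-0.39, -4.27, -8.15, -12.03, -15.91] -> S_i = -0.39 + -3.88*i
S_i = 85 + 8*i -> [85, 93, 101, 109, 117]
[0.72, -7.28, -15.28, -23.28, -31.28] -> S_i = 0.72 + -8.00*i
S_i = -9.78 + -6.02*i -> [-9.78, -15.8, -21.82, -27.84, -33.86]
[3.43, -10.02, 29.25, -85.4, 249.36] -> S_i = 3.43*(-2.92)^i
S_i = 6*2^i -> [6, 12, 24, 48, 96]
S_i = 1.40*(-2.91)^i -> [1.4, -4.07, 11.86, -34.5, 100.39]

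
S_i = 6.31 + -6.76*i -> [6.31, -0.45, -7.21, -13.97, -20.73]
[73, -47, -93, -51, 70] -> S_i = Random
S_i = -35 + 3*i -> [-35, -32, -29, -26, -23]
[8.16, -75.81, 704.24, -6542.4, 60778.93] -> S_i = 8.16*(-9.29)^i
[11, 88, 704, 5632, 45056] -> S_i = 11*8^i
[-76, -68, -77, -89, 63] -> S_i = Random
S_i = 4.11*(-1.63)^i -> [4.11, -6.7, 10.92, -17.8, 29.01]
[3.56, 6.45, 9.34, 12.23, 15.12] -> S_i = 3.56 + 2.89*i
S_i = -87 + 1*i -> [-87, -86, -85, -84, -83]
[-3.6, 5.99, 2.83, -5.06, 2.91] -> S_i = Random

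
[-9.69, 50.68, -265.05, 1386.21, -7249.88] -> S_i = -9.69*(-5.23)^i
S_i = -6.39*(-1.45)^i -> [-6.39, 9.27, -13.43, 19.48, -28.25]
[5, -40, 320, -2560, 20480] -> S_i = 5*-8^i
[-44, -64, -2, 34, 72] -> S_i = Random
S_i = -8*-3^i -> [-8, 24, -72, 216, -648]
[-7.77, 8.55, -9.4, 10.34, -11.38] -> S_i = -7.77*(-1.10)^i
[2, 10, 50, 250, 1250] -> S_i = 2*5^i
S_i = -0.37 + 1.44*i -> [-0.37, 1.07, 2.51, 3.95, 5.39]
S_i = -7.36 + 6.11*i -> [-7.36, -1.25, 4.86, 10.97, 17.08]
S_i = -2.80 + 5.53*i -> [-2.8, 2.73, 8.26, 13.79, 19.32]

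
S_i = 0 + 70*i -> [0, 70, 140, 210, 280]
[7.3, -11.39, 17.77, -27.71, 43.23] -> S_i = 7.30*(-1.56)^i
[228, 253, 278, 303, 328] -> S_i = 228 + 25*i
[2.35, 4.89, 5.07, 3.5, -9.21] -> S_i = Random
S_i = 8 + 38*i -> [8, 46, 84, 122, 160]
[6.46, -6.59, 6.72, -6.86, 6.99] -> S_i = 6.46*(-1.02)^i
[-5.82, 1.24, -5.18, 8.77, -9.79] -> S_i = Random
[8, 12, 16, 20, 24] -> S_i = 8 + 4*i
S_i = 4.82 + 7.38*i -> [4.82, 12.2, 19.58, 26.96, 34.34]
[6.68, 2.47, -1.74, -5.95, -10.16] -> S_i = 6.68 + -4.21*i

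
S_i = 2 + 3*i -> [2, 5, 8, 11, 14]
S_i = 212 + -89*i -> [212, 123, 34, -55, -144]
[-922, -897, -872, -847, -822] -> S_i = -922 + 25*i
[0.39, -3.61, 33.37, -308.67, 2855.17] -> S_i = 0.39*(-9.25)^i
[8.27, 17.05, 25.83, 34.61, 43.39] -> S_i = 8.27 + 8.78*i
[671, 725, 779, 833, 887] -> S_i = 671 + 54*i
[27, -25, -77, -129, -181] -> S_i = 27 + -52*i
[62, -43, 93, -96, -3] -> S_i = Random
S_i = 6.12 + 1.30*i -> [6.12, 7.42, 8.72, 10.02, 11.32]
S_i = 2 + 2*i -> [2, 4, 6, 8, 10]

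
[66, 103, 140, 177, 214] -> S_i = 66 + 37*i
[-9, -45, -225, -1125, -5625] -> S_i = -9*5^i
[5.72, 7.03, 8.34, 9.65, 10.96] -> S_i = 5.72 + 1.31*i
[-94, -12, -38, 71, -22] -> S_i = Random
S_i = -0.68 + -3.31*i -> [-0.68, -3.99, -7.3, -10.61, -13.92]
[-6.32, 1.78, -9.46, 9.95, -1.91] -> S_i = Random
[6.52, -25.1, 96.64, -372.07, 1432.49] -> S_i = 6.52*(-3.85)^i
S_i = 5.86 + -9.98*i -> [5.86, -4.12, -14.1, -24.08, -34.06]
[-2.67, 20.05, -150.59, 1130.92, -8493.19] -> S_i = -2.67*(-7.51)^i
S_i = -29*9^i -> [-29, -261, -2349, -21141, -190269]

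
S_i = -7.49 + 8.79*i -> [-7.49, 1.3, 10.09, 18.88, 27.67]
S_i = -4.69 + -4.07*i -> [-4.69, -8.76, -12.83, -16.9, -20.97]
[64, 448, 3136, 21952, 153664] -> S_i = 64*7^i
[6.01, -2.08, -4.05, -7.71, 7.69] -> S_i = Random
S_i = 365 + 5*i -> [365, 370, 375, 380, 385]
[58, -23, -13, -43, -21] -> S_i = Random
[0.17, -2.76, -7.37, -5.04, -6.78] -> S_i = Random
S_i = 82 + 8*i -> [82, 90, 98, 106, 114]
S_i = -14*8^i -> [-14, -112, -896, -7168, -57344]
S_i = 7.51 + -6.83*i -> [7.51, 0.68, -6.15, -12.98, -19.81]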